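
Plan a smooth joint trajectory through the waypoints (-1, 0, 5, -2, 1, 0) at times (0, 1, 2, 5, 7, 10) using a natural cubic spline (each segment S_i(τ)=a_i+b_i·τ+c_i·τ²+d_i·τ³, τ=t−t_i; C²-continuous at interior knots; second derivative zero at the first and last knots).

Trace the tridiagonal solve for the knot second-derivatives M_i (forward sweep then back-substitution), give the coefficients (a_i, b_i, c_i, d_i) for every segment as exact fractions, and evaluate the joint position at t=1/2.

  seg 0: a=-1 b=-463/1308 c=0 d=1771/1308
  seg 1: a=0 b=2425/654 c=1771/436 d=-3623/1308
  seg 2: a=5 b=4607/1308 c=-463/109 d=1001/1308
  seg 3: a=-2 b=-851/654 c=1151/436 d=-1621/2616
  seg 4: a=1 b=596/327 c=-235/218 d=235/1962
S(1/2) = -3515/3488

Δ: Δ0=1, Δ1=5, Δ2=-7/3, Δ3=3/2, Δ4=-1/3
row 1: diag=4, rhs=24; c'=1/4, d'=6
row 2: denom=8−1·1/4=31/4; d'=(-44−1·6)/(31/4)=-200/31
row 3: denom=10−3·12/31=274/31; d'=(23−3·-200/31)/(274/31)=1313/274
row 4: denom=10−2·31/137=1308/137; d'=(-11−2·1313/274)/(1308/137)=-235/109
back: M4=-235/109
back: M3=1313/274−31/137·-235/109=1151/218
back: M2=-200/31−12/31·1151/218=-926/109
back: M1=6−1/4·-926/109=1771/218
M: M0=0, M1=1771/218, M2=-926/109, M3=1151/218, M4=-235/109, M5=0
seg 0: a=-1, c=M0/2=0, d=(M1−M0)/(6·1)=1771/1308, b=Δ0−h0·(2M0+M1)/6=-463/1308
seg 1: a=0, c=M1/2=1771/436, d=(M2−M1)/(6·1)=-3623/1308, b=Δ1−h1·(2M1+M2)/6=2425/654
seg 2: a=5, c=M2/2=-463/109, d=(M3−M2)/(6·3)=1001/1308, b=Δ2−h2·(2M2+M3)/6=4607/1308
seg 3: a=-2, c=M3/2=1151/436, d=(M4−M3)/(6·2)=-1621/2616, b=Δ3−h3·(2M3+M4)/6=-851/654
seg 4: a=1, c=M4/2=-235/218, d=(M5−M4)/(6·3)=235/1962, b=Δ4−h4·(2M4+M5)/6=596/327
t_q=1/2 → seg 0, τ=1/2; S=-1+-463/1308·τ+0·τ²+1771/1308·τ³=-3515/3488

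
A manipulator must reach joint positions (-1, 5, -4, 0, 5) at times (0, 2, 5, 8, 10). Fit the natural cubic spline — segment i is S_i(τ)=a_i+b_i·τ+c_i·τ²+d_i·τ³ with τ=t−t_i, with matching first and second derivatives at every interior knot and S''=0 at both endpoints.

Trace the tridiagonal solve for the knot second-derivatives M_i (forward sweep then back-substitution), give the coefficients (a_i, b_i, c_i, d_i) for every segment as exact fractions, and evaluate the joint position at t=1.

  seg 0: a=-1 b=4631/1020 c=0 d=-1571/4080
  seg 1: a=5 b=-41/510 c=-1571/680 d=8183/18360
  seg 2: a=-4 b=-229/120 c=347/204 d=-3797/18360
  seg 3: a=0 b=692/255 c=-109/680 d=109/4080
S(1) = 4291/1360

Δ: Δ0=3, Δ1=-3, Δ2=4/3, Δ3=5/2
row 1: diag=10, rhs=-36; c'=3/10, d'=-18/5
row 2: denom=12−3·3/10=111/10; d'=(26−3·-18/5)/(111/10)=368/111
row 3: denom=10−3·10/37=340/37; d'=(7−3·368/111)/(340/37)=-109/340
back: M3=-109/340
back: M2=368/111−10/37·-109/340=347/102
back: M1=-18/5−3/10·347/102=-1571/340
M: M0=0, M1=-1571/340, M2=347/102, M3=-109/340, M4=0
seg 0: a=-1, c=M0/2=0, d=(M1−M0)/(6·2)=-1571/4080, b=Δ0−h0·(2M0+M1)/6=4631/1020
seg 1: a=5, c=M1/2=-1571/680, d=(M2−M1)/(6·3)=8183/18360, b=Δ1−h1·(2M1+M2)/6=-41/510
seg 2: a=-4, c=M2/2=347/204, d=(M3−M2)/(6·3)=-3797/18360, b=Δ2−h2·(2M2+M3)/6=-229/120
seg 3: a=0, c=M3/2=-109/680, d=(M4−M3)/(6·2)=109/4080, b=Δ3−h3·(2M3+M4)/6=692/255
t_q=1 → seg 0, τ=1; S=-1+4631/1020·τ+0·τ²+-1571/4080·τ³=4291/1360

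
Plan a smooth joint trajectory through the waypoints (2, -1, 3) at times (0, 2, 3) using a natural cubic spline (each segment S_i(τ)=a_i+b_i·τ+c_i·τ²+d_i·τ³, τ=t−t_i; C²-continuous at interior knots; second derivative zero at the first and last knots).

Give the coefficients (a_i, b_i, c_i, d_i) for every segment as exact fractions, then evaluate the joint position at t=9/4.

Δ: Δ0=-3/2, Δ1=4
row 1: diag=6, rhs=33; c'=1/6, d'=11/2
back: M1=11/2
M: M0=0, M1=11/2, M2=0
seg 0: a=2, c=M0/2=0, d=(M1−M0)/(6·2)=11/24, b=Δ0−h0·(2M0+M1)/6=-10/3
seg 1: a=-1, c=M1/2=11/4, d=(M2−M1)/(6·1)=-11/12, b=Δ1−h1·(2M1+M2)/6=13/6
t_q=9/4 → seg 1, τ=1/4; S=-1+13/6·τ+11/4·τ²+-11/12·τ³=-77/256

  seg 0: a=2 b=-10/3 c=0 d=11/24
  seg 1: a=-1 b=13/6 c=11/4 d=-11/12
S(9/4) = -77/256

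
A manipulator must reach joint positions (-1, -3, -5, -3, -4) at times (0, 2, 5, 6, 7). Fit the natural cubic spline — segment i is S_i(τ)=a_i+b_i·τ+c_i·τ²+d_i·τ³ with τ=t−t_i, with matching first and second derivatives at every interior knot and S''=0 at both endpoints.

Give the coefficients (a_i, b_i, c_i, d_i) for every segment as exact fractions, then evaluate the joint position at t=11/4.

  seg 0: a=-1 b=-319/411 c=0 d=-23/411
  seg 1: a=-3 b=-595/411 c=-46/137 d=245/1233
  seg 2: a=-5 b=782/411 c=199/137 d=-557/411
  seg 3: a=-3 b=305/411 c=-358/137 d=358/411
S(11/4) = -36745/8768

Δ: Δ0=-1, Δ1=-2/3, Δ2=2, Δ3=-1
row 1: diag=10, rhs=2; c'=3/10, d'=1/5
row 2: denom=8−3·3/10=71/10; d'=(16−3·1/5)/(71/10)=154/71
row 3: denom=4−1·10/71=274/71; d'=(-18−1·154/71)/(274/71)=-716/137
back: M3=-716/137
back: M2=154/71−10/71·-716/137=398/137
back: M1=1/5−3/10·398/137=-92/137
M: M0=0, M1=-92/137, M2=398/137, M3=-716/137, M4=0
seg 0: a=-1, c=M0/2=0, d=(M1−M0)/(6·2)=-23/411, b=Δ0−h0·(2M0+M1)/6=-319/411
seg 1: a=-3, c=M1/2=-46/137, d=(M2−M1)/(6·3)=245/1233, b=Δ1−h1·(2M1+M2)/6=-595/411
seg 2: a=-5, c=M2/2=199/137, d=(M3−M2)/(6·1)=-557/411, b=Δ2−h2·(2M2+M3)/6=782/411
seg 3: a=-3, c=M3/2=-358/137, d=(M4−M3)/(6·1)=358/411, b=Δ3−h3·(2M3+M4)/6=305/411
t_q=11/4 → seg 1, τ=3/4; S=-3+-595/411·τ+-46/137·τ²+245/1233·τ³=-36745/8768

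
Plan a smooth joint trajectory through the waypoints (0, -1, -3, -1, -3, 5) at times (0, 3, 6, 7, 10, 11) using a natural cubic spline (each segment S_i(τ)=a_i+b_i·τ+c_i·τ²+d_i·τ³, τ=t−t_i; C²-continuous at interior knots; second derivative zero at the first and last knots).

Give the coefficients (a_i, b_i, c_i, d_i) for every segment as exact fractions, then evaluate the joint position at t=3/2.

  seg 0: a=0 b=205/1563 c=0 d=-242/4689
  seg 1: a=-1 b=-1973/1563 c=-242/521 d=3109/14067
  seg 2: a=-3 b=2998/1563 c=2383/1563 d=-2255/1563
  seg 3: a=-1 b=333/521 c=-4382/1563 d=11105/14067
  seg 4: a=-3 b=2674/521 c=2241/521 d=-747/521
S(3/2) = 47/2084

Δ: Δ0=-1/3, Δ1=-2/3, Δ2=2, Δ3=-2/3, Δ4=8
row 1: diag=12, rhs=-2; c'=1/4, d'=-1/6
row 2: denom=8−3·1/4=29/4; d'=(16−3·-1/6)/(29/4)=66/29
row 3: denom=8−1·4/29=228/29; d'=(-16−1·66/29)/(228/29)=-265/114
row 4: denom=8−3·29/76=521/76; d'=(52−3·-265/114)/(521/76)=4482/521
back: M4=4482/521
back: M3=-265/114−29/76·4482/521=-8764/1563
back: M2=66/29−4/29·-8764/1563=4766/1563
back: M1=-1/6−1/4·4766/1563=-484/521
M: M0=0, M1=-484/521, M2=4766/1563, M3=-8764/1563, M4=4482/521, M5=0
seg 0: a=0, c=M0/2=0, d=(M1−M0)/(6·3)=-242/4689, b=Δ0−h0·(2M0+M1)/6=205/1563
seg 1: a=-1, c=M1/2=-242/521, d=(M2−M1)/(6·3)=3109/14067, b=Δ1−h1·(2M1+M2)/6=-1973/1563
seg 2: a=-3, c=M2/2=2383/1563, d=(M3−M2)/(6·1)=-2255/1563, b=Δ2−h2·(2M2+M3)/6=2998/1563
seg 3: a=-1, c=M3/2=-4382/1563, d=(M4−M3)/(6·3)=11105/14067, b=Δ3−h3·(2M3+M4)/6=333/521
seg 4: a=-3, c=M4/2=2241/521, d=(M5−M4)/(6·1)=-747/521, b=Δ4−h4·(2M4+M5)/6=2674/521
t_q=3/2 → seg 0, τ=3/2; S=0+205/1563·τ+0·τ²+-242/4689·τ³=47/2084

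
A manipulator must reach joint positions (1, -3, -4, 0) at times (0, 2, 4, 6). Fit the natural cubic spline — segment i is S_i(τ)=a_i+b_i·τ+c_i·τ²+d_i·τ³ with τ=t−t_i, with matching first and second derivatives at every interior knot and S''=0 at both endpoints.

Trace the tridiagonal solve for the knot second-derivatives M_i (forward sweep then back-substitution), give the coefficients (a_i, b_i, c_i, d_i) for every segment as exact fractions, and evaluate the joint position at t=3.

  seg 0: a=1 b=-67/30 c=0 d=7/120
  seg 1: a=-3 b=-23/15 c=7/20 d=1/12
  seg 2: a=-4 b=13/15 c=17/20 d=-17/120
S(3) = -41/10

Δ: Δ0=-2, Δ1=-1/2, Δ2=2
row 1: diag=8, rhs=9; c'=1/4, d'=9/8
row 2: denom=8−2·1/4=15/2; d'=(15−2·9/8)/(15/2)=17/10
back: M2=17/10
back: M1=9/8−1/4·17/10=7/10
M: M0=0, M1=7/10, M2=17/10, M3=0
seg 0: a=1, c=M0/2=0, d=(M1−M0)/(6·2)=7/120, b=Δ0−h0·(2M0+M1)/6=-67/30
seg 1: a=-3, c=M1/2=7/20, d=(M2−M1)/(6·2)=1/12, b=Δ1−h1·(2M1+M2)/6=-23/15
seg 2: a=-4, c=M2/2=17/20, d=(M3−M2)/(6·2)=-17/120, b=Δ2−h2·(2M2+M3)/6=13/15
t_q=3 → seg 1, τ=1; S=-3+-23/15·τ+7/20·τ²+1/12·τ³=-41/10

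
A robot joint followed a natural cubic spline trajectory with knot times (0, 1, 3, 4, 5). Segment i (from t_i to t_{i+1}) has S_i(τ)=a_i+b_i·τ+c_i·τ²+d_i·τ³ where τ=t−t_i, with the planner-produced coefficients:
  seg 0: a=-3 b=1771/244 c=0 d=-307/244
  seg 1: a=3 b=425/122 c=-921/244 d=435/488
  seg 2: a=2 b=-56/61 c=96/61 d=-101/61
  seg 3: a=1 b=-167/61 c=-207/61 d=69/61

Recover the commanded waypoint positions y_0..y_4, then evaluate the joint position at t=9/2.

y_0 = S_0(0) = a_0 = -3
y_1 = S_1(0) = a_1 = 3
y_2 = S_2(0) = a_2 = 2
y_3 = S_3(0) = a_3 = 1
y_4 = S_3(1) = -4
t_q=9/2 is in segment 3 (τ=1/2); S_3(τ)=-525/488

y_0=-3 y_1=3 y_2=2 y_3=1 y_4=-4
S(9/2) = -525/488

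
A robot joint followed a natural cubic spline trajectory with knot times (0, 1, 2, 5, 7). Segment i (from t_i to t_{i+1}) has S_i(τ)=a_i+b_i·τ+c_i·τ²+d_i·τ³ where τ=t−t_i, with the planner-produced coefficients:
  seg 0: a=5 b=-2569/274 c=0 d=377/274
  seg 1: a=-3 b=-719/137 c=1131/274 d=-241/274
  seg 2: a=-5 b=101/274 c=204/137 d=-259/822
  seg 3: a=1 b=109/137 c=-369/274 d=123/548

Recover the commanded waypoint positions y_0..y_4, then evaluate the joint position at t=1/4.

y_0=5 y_1=-3 y_2=-5 y_3=1 y_4=-1
S(1/4) = 46953/17536

y_0 = S_0(0) = a_0 = 5
y_1 = S_1(0) = a_1 = -3
y_2 = S_2(0) = a_2 = -5
y_3 = S_3(0) = a_3 = 1
y_4 = S_3(2) = -1
t_q=1/4 is in segment 0 (τ=1/4); S_0(τ)=46953/17536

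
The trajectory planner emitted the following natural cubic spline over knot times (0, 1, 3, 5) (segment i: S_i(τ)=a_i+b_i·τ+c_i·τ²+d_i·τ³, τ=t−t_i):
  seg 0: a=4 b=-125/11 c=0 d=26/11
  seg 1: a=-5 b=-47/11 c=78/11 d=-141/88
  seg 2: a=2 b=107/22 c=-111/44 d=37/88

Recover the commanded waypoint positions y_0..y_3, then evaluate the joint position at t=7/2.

y_0 = S_0(0) = a_0 = 4
y_1 = S_1(0) = a_1 = -5
y_2 = S_2(0) = a_2 = 2
y_3 = S_2(2) = 5
t_q=7/2 is in segment 2 (τ=1/2); S_2(τ)=2713/704

y_0=4 y_1=-5 y_2=2 y_3=5
S(7/2) = 2713/704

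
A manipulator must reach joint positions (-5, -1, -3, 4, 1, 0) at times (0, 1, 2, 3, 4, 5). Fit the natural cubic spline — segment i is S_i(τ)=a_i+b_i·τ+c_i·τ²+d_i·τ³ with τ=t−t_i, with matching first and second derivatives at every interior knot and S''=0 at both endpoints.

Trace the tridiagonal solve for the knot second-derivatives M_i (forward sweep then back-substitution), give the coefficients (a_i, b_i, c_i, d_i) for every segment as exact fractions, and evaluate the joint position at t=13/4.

  seg 0: a=-5 b=71/11 c=0 d=-27/11
  seg 1: a=-1 b=-10/11 c=-81/11 d=69/11
  seg 2: a=-3 b=35/11 c=126/11 d=-84/11
  seg 3: a=4 b=35/11 c=-126/11 d=58/11
  seg 4: a=1 b=-43/11 c=48/11 d=-16/11
S(13/4) = 1465/352

Δ: Δ0=4, Δ1=-2, Δ2=7, Δ3=-3, Δ4=-1
row 1: diag=4, rhs=-36; c'=1/4, d'=-9
row 2: denom=4−1·1/4=15/4; d'=(54−1·-9)/(15/4)=84/5
row 3: denom=4−1·4/15=56/15; d'=(-60−1·84/5)/(56/15)=-144/7
row 4: denom=4−1·15/56=209/56; d'=(12−1·-144/7)/(209/56)=96/11
back: M4=96/11
back: M3=-144/7−15/56·96/11=-252/11
back: M2=84/5−4/15·-252/11=252/11
back: M1=-9−1/4·252/11=-162/11
M: M0=0, M1=-162/11, M2=252/11, M3=-252/11, M4=96/11, M5=0
seg 0: a=-5, c=M0/2=0, d=(M1−M0)/(6·1)=-27/11, b=Δ0−h0·(2M0+M1)/6=71/11
seg 1: a=-1, c=M1/2=-81/11, d=(M2−M1)/(6·1)=69/11, b=Δ1−h1·(2M1+M2)/6=-10/11
seg 2: a=-3, c=M2/2=126/11, d=(M3−M2)/(6·1)=-84/11, b=Δ2−h2·(2M2+M3)/6=35/11
seg 3: a=4, c=M3/2=-126/11, d=(M4−M3)/(6·1)=58/11, b=Δ3−h3·(2M3+M4)/6=35/11
seg 4: a=1, c=M4/2=48/11, d=(M5−M4)/(6·1)=-16/11, b=Δ4−h4·(2M4+M5)/6=-43/11
t_q=13/4 → seg 3, τ=1/4; S=4+35/11·τ+-126/11·τ²+58/11·τ³=1465/352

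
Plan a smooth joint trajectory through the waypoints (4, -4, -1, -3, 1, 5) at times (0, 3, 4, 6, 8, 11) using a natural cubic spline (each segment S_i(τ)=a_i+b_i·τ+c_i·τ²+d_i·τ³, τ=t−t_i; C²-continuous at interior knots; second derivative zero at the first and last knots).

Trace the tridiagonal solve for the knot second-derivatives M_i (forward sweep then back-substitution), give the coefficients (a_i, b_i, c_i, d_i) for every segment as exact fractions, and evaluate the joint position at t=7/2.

  seg 0: a=4 b=-4211/813 c=0 d=227/813
  seg 1: a=-4 b=1918/813 c=681/271 d=-1522/813
  seg 2: a=-1 b=1438/813 c=-841/271 d=2795/3252
  seg 3: a=-3 b=-269/813 c=1113/542 d=-361/813
  seg 4: a=1 b=2077/813 c=-331/542 d=331/4878
S(7/2) = -1315/542

Δ: Δ0=-8/3, Δ1=3, Δ2=-1, Δ3=2, Δ4=4/3
row 1: diag=8, rhs=34; c'=1/8, d'=17/4
row 2: denom=6−1·1/8=47/8; d'=(-24−1·17/4)/(47/8)=-226/47
row 3: denom=8−2·16/47=344/47; d'=(18−2·-226/47)/(344/47)=649/172
row 4: denom=10−2·47/172=813/86; d'=(-4−2·649/172)/(813/86)=-331/271
back: M4=-331/271
back: M3=649/172−47/172·-331/271=1113/271
back: M2=-226/47−16/47·1113/271=-1682/271
back: M1=17/4−1/8·-1682/271=1362/271
M: M0=0, M1=1362/271, M2=-1682/271, M3=1113/271, M4=-331/271, M5=0
seg 0: a=4, c=M0/2=0, d=(M1−M0)/(6·3)=227/813, b=Δ0−h0·(2M0+M1)/6=-4211/813
seg 1: a=-4, c=M1/2=681/271, d=(M2−M1)/(6·1)=-1522/813, b=Δ1−h1·(2M1+M2)/6=1918/813
seg 2: a=-1, c=M2/2=-841/271, d=(M3−M2)/(6·2)=2795/3252, b=Δ2−h2·(2M2+M3)/6=1438/813
seg 3: a=-3, c=M3/2=1113/542, d=(M4−M3)/(6·2)=-361/813, b=Δ3−h3·(2M3+M4)/6=-269/813
seg 4: a=1, c=M4/2=-331/542, d=(M5−M4)/(6·3)=331/4878, b=Δ4−h4·(2M4+M5)/6=2077/813
t_q=7/2 → seg 1, τ=1/2; S=-4+1918/813·τ+681/271·τ²+-1522/813·τ³=-1315/542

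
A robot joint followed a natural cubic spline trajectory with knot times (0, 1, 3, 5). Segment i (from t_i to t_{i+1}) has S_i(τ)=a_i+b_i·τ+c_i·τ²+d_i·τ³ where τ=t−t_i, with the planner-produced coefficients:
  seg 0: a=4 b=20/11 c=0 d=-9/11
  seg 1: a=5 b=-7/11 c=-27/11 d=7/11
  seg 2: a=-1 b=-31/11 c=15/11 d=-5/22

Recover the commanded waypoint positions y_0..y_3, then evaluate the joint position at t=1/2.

y_0=4 y_1=5 y_2=-1 y_3=-3
S(1/2) = 423/88

y_0 = S_0(0) = a_0 = 4
y_1 = S_1(0) = a_1 = 5
y_2 = S_2(0) = a_2 = -1
y_3 = S_2(2) = -3
t_q=1/2 is in segment 0 (τ=1/2); S_0(τ)=423/88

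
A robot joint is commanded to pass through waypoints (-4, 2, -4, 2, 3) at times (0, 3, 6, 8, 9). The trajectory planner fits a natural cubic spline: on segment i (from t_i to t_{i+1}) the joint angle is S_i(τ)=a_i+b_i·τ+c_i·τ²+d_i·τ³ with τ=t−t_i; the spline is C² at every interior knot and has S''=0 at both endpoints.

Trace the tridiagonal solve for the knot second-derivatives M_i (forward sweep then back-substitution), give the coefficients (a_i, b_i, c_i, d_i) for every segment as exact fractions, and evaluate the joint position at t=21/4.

  seg 0: a=-4 b=369/103 c=0 d=-163/927
  seg 1: a=2 b=-120/103 c=-163/103 d=403/927
  seg 2: a=-4 b=111/103 c=240/103 d=-141/206
  seg 3: a=2 b=225/103 c=-183/103 d=61/103
S(21/4) = -24265/6592

Δ: Δ0=2, Δ1=-2, Δ2=3, Δ3=1
row 1: diag=12, rhs=-24; c'=1/4, d'=-2
row 2: denom=10−3·1/4=37/4; d'=(30−3·-2)/(37/4)=144/37
row 3: denom=6−2·8/37=206/37; d'=(-12−2·144/37)/(206/37)=-366/103
back: M3=-366/103
back: M2=144/37−8/37·-366/103=480/103
back: M1=-2−1/4·480/103=-326/103
M: M0=0, M1=-326/103, M2=480/103, M3=-366/103, M4=0
seg 0: a=-4, c=M0/2=0, d=(M1−M0)/(6·3)=-163/927, b=Δ0−h0·(2M0+M1)/6=369/103
seg 1: a=2, c=M1/2=-163/103, d=(M2−M1)/(6·3)=403/927, b=Δ1−h1·(2M1+M2)/6=-120/103
seg 2: a=-4, c=M2/2=240/103, d=(M3−M2)/(6·2)=-141/206, b=Δ2−h2·(2M2+M3)/6=111/103
seg 3: a=2, c=M3/2=-183/103, d=(M4−M3)/(6·1)=61/103, b=Δ3−h3·(2M3+M4)/6=225/103
t_q=21/4 → seg 1, τ=9/4; S=2+-120/103·τ+-163/103·τ²+403/927·τ³=-24265/6592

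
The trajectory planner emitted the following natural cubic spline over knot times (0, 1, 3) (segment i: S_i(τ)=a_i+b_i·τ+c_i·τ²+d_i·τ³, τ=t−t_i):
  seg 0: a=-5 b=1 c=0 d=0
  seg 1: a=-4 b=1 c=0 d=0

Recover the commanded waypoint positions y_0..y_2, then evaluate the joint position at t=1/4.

y_0 = S_0(0) = a_0 = -5
y_1 = S_1(0) = a_1 = -4
y_2 = S_1(2) = -2
t_q=1/4 is in segment 0 (τ=1/4); S_0(τ)=-19/4

y_0=-5 y_1=-4 y_2=-2
S(1/4) = -19/4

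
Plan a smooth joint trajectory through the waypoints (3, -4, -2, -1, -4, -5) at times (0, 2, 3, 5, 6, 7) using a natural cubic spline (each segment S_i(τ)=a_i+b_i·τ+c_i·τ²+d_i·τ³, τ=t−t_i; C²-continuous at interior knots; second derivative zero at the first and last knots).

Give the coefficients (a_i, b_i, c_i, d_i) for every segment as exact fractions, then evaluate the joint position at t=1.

  seg 0: a=3 b=-7657/1418 c=0 d=1347/2836
  seg 1: a=-4 b=425/1418 c=4041/1418 d=-815/709
  seg 2: a=-2 b=3617/1418 c=-849/1418 d=-605/2836
  seg 3: a=-1 b=-3409/1418 c=-1332/709 d=1819/1418
  seg 4: a=-4 b=-1640/709 c=2793/1418 d=-931/1418
S(1) = -5459/2836

Δ: Δ0=-7/2, Δ1=2, Δ2=1/2, Δ3=-3, Δ4=-1
row 1: diag=6, rhs=33; c'=1/6, d'=11/2
row 2: denom=6−1·1/6=35/6; d'=(-9−1·11/2)/(35/6)=-87/35
row 3: denom=6−2·12/35=186/35; d'=(-21−2·-87/35)/(186/35)=-187/62
row 4: denom=4−1·35/186=709/186; d'=(12−1·-187/62)/(709/186)=2793/709
back: M4=2793/709
back: M3=-187/62−35/186·2793/709=-2664/709
back: M2=-87/35−12/35·-2664/709=-849/709
back: M1=11/2−1/6·-849/709=4041/709
M: M0=0, M1=4041/709, M2=-849/709, M3=-2664/709, M4=2793/709, M5=0
seg 0: a=3, c=M0/2=0, d=(M1−M0)/(6·2)=1347/2836, b=Δ0−h0·(2M0+M1)/6=-7657/1418
seg 1: a=-4, c=M1/2=4041/1418, d=(M2−M1)/(6·1)=-815/709, b=Δ1−h1·(2M1+M2)/6=425/1418
seg 2: a=-2, c=M2/2=-849/1418, d=(M3−M2)/(6·2)=-605/2836, b=Δ2−h2·(2M2+M3)/6=3617/1418
seg 3: a=-1, c=M3/2=-1332/709, d=(M4−M3)/(6·1)=1819/1418, b=Δ3−h3·(2M3+M4)/6=-3409/1418
seg 4: a=-4, c=M4/2=2793/1418, d=(M5−M4)/(6·1)=-931/1418, b=Δ4−h4·(2M4+M5)/6=-1640/709
t_q=1 → seg 0, τ=1; S=3+-7657/1418·τ+0·τ²+1347/2836·τ³=-5459/2836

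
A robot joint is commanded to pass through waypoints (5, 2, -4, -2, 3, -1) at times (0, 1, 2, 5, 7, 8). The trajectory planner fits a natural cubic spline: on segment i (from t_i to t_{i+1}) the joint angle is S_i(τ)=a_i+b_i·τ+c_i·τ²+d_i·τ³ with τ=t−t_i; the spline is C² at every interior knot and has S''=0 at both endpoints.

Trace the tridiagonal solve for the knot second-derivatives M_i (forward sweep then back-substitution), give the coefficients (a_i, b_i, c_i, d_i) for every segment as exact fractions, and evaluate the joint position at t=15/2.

Δ: Δ0=-3, Δ1=-6, Δ2=2/3, Δ3=5/2, Δ4=-4
row 1: diag=4, rhs=-18; c'=1/4, d'=-9/2
row 2: denom=8−1·1/4=31/4; d'=(40−1·-9/2)/(31/4)=178/31
row 3: denom=10−3·12/31=274/31; d'=(11−3·178/31)/(274/31)=-193/274
row 4: denom=6−2·31/137=760/137; d'=(-39−2·-193/274)/(760/137)=-515/76
back: M4=-515/76
back: M3=-193/274−31/137·-515/76=63/76
back: M2=178/31−12/31·63/76=103/19
back: M1=-9/2−1/4·103/19=-445/76
M: M0=0, M1=-445/76, M2=103/19, M3=63/76, M4=-515/76, M5=0
seg 0: a=5, c=M0/2=0, d=(M1−M0)/(6·1)=-445/456, b=Δ0−h0·(2M0+M1)/6=-923/456
seg 1: a=2, c=M1/2=-445/152, d=(M2−M1)/(6·1)=857/456, b=Δ1−h1·(2M1+M2)/6=-1129/228
seg 2: a=-4, c=M2/2=103/38, d=(M3−M2)/(6·3)=-349/1368, b=Δ2−h2·(2M2+M3)/6=-2357/456
seg 3: a=-2, c=M3/2=63/152, d=(M4−M3)/(6·2)=-289/456, b=Δ3−h3·(2M3+M4)/6=959/228
seg 4: a=3, c=M4/2=-515/152, d=(M5−M4)/(6·1)=515/456, b=Δ4−h4·(2M4+M5)/6=-397/228
t_q=15/2 → seg 4, τ=1/2; S=3+-397/228·τ+-515/152·τ²+515/456·τ³=1731/1216

  seg 0: a=5 b=-923/456 c=0 d=-445/456
  seg 1: a=2 b=-1129/228 c=-445/152 d=857/456
  seg 2: a=-4 b=-2357/456 c=103/38 d=-349/1368
  seg 3: a=-2 b=959/228 c=63/152 d=-289/456
  seg 4: a=3 b=-397/228 c=-515/152 d=515/456
S(15/2) = 1731/1216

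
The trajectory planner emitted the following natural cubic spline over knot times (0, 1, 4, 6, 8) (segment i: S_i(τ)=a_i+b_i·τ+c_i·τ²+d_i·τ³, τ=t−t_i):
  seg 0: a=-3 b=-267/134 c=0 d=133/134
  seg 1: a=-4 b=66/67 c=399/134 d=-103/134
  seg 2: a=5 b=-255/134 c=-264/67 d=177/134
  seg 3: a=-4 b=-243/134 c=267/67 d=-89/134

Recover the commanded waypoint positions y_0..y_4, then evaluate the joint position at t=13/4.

y_0 = S_0(0) = a_0 = -3
y_1 = S_1(0) = a_1 = -4
y_2 = S_2(0) = a_2 = 5
y_3 = S_3(0) = a_3 = -4
y_4 = S_3(2) = 3
t_q=13/4 is in segment 1 (τ=9/4); S_1(τ)=38893/8576

y_0=-3 y_1=-4 y_2=5 y_3=-4 y_4=3
S(13/4) = 38893/8576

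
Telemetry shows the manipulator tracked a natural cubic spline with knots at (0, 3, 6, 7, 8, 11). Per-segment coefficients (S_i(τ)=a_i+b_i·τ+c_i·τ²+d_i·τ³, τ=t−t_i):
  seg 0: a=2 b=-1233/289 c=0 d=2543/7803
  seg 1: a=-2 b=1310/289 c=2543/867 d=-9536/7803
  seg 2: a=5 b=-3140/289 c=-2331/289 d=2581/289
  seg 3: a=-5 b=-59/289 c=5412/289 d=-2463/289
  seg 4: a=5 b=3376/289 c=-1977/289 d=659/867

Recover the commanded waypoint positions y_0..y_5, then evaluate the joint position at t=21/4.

y_0 = S_0(0) = a_0 = 2
y_1 = S_1(0) = a_1 = -2
y_2 = S_2(0) = a_2 = 5
y_3 = S_3(0) = a_3 = -5
y_4 = S_4(0) = a_4 = 5
y_5 = S_4(3) = -1
t_q=21/4 is in segment 1 (τ=9/4); S_1(τ)=42205/4624

y_0=2 y_1=-2 y_2=5 y_3=-5 y_4=5 y_5=-1
S(21/4) = 42205/4624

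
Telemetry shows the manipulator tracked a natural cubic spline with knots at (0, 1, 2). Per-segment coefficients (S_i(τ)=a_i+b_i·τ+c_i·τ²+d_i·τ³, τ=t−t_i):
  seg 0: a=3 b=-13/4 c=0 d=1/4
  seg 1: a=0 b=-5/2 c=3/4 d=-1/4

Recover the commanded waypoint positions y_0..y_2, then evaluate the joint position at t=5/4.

y_0=3 y_1=0 y_2=-2
S(5/4) = -149/256

y_0 = S_0(0) = a_0 = 3
y_1 = S_1(0) = a_1 = 0
y_2 = S_1(1) = -2
t_q=5/4 is in segment 1 (τ=1/4); S_1(τ)=-149/256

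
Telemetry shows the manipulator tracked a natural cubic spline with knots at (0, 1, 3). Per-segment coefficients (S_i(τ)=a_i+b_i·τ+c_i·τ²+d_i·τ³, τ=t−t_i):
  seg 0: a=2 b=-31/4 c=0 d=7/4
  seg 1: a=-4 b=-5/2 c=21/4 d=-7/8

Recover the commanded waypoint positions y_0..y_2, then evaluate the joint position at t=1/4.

y_0 = S_0(0) = a_0 = 2
y_1 = S_1(0) = a_1 = -4
y_2 = S_1(2) = 5
t_q=1/4 is in segment 0 (τ=1/4); S_0(τ)=23/256

y_0=2 y_1=-4 y_2=5
S(1/4) = 23/256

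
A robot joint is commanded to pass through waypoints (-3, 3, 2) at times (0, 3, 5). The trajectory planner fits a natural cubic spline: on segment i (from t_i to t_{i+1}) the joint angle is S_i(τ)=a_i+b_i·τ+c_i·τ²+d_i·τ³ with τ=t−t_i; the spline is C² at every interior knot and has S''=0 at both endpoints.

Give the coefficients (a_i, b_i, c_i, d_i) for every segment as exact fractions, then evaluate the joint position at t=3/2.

Δ: Δ0=2, Δ1=-1/2
row 1: diag=10, rhs=-15; c'=1/5, d'=-3/2
back: M1=-3/2
M: M0=0, M1=-3/2, M2=0
seg 0: a=-3, c=M0/2=0, d=(M1−M0)/(6·3)=-1/12, b=Δ0−h0·(2M0+M1)/6=11/4
seg 1: a=3, c=M1/2=-3/4, d=(M2−M1)/(6·2)=1/8, b=Δ1−h1·(2M1+M2)/6=1/2
t_q=3/2 → seg 0, τ=3/2; S=-3+11/4·τ+0·τ²+-1/12·τ³=27/32

  seg 0: a=-3 b=11/4 c=0 d=-1/12
  seg 1: a=3 b=1/2 c=-3/4 d=1/8
S(3/2) = 27/32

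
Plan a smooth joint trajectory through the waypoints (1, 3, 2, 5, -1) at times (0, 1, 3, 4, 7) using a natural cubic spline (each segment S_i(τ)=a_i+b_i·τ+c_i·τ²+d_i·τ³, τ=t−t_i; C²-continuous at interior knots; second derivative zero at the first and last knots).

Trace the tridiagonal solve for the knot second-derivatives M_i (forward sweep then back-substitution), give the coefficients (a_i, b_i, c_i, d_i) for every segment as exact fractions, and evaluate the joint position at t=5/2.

Δ: Δ0=2, Δ1=-1/2, Δ2=3, Δ3=-2
row 1: diag=6, rhs=-15; c'=1/3, d'=-5/2
row 2: denom=6−2·1/3=16/3; d'=(21−2·-5/2)/(16/3)=39/8
row 3: denom=8−1·3/16=125/16; d'=(-30−1·39/8)/(125/16)=-558/125
back: M3=-558/125
back: M2=39/8−3/16·-558/125=714/125
back: M1=-5/2−1/3·714/125=-1101/250
M: M0=0, M1=-1101/250, M2=714/125, M3=-558/125, M4=0
seg 0: a=1, c=M0/2=0, d=(M1−M0)/(6·1)=-367/500, b=Δ0−h0·(2M0+M1)/6=1367/500
seg 1: a=3, c=M1/2=-1101/500, d=(M2−M1)/(6·2)=843/1000, b=Δ1−h1·(2M1+M2)/6=133/250
seg 2: a=2, c=M2/2=357/125, d=(M3−M2)/(6·1)=-212/125, b=Δ2−h2·(2M2+M3)/6=46/25
seg 3: a=5, c=M3/2=-279/125, d=(M4−M3)/(6·3)=31/125, b=Δ3−h3·(2M3+M4)/6=308/125
t_q=5/2 → seg 1, τ=3/2; S=3+133/250·τ+-1101/500·τ²+843/1000·τ³=13509/8000

  seg 0: a=1 b=1367/500 c=0 d=-367/500
  seg 1: a=3 b=133/250 c=-1101/500 d=843/1000
  seg 2: a=2 b=46/25 c=357/125 d=-212/125
  seg 3: a=5 b=308/125 c=-279/125 d=31/125
S(5/2) = 13509/8000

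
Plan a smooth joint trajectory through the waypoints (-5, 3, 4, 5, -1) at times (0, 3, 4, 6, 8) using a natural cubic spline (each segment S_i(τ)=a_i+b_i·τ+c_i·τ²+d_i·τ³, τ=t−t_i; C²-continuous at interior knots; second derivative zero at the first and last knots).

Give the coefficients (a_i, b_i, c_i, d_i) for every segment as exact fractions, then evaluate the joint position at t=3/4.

Δ: Δ0=8/3, Δ1=1, Δ2=1/2, Δ3=-3
row 1: diag=8, rhs=-10; c'=1/8, d'=-5/4
row 2: denom=6−1·1/8=47/8; d'=(-3−1·-5/4)/(47/8)=-14/47
row 3: denom=8−2·16/47=344/47; d'=(-21−2·-14/47)/(344/47)=-959/344
back: M3=-959/344
back: M2=-14/47−16/47·-959/344=28/43
back: M1=-5/4−1/8·28/43=-229/172
M: M0=0, M1=-229/172, M2=28/43, M3=-959/344, M4=0
seg 0: a=-5, c=M0/2=0, d=(M1−M0)/(6·3)=-229/3096, b=Δ0−h0·(2M0+M1)/6=3439/1032
seg 1: a=3, c=M1/2=-229/344, d=(M2−M1)/(6·1)=341/1032, b=Δ1−h1·(2M1+M2)/6=689/516
seg 2: a=4, c=M2/2=14/43, d=(M3−M2)/(6·2)=-1183/4128, b=Δ2−h2·(2M2+M3)/6=1027/1032
seg 3: a=5, c=M3/2=-959/688, d=(M4−M3)/(6·2)=959/4128, b=Δ3−h3·(2M3+M4)/6=-589/516
t_q=3/4 → seg 0, τ=3/4; S=-5+3439/1032·τ+0·τ²+-229/3096·τ³=-55743/22016

  seg 0: a=-5 b=3439/1032 c=0 d=-229/3096
  seg 1: a=3 b=689/516 c=-229/344 d=341/1032
  seg 2: a=4 b=1027/1032 c=14/43 d=-1183/4128
  seg 3: a=5 b=-589/516 c=-959/688 d=959/4128
S(3/4) = -55743/22016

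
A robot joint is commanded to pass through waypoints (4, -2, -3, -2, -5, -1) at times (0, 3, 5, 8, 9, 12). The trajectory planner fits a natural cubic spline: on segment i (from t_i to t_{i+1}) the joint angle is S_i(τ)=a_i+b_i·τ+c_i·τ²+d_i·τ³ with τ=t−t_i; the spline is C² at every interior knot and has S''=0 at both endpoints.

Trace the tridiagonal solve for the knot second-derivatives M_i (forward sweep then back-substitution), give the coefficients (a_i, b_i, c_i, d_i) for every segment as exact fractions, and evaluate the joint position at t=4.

Δ: Δ0=-2, Δ1=-1/2, Δ2=1/3, Δ3=-3, Δ4=4/3
row 1: diag=10, rhs=9; c'=1/5, d'=9/10
row 2: denom=10−2·1/5=48/5; d'=(5−2·9/10)/(48/5)=1/3
row 3: denom=8−3·5/16=113/16; d'=(-20−3·1/3)/(113/16)=-336/113
row 4: denom=8−1·16/113=888/113; d'=(26−1·-336/113)/(888/113)=1637/444
back: M4=1637/444
back: M3=-336/113−16/113·1637/444=-388/111
back: M2=1/3−5/16·-388/111=211/148
back: M1=9/10−1/5·211/148=91/148
M: M0=0, M1=91/148, M2=211/148, M3=-388/111, M4=1637/444, M5=0
seg 0: a=4, c=M0/2=0, d=(M1−M0)/(6·3)=91/2664, b=Δ0−h0·(2M0+M1)/6=-683/296
seg 1: a=-2, c=M1/2=91/296, d=(M2−M1)/(6·2)=5/74, b=Δ1−h1·(2M1+M2)/6=-205/148
seg 2: a=-3, c=M2/2=211/296, d=(M3−M2)/(6·3)=-2185/7992, b=Δ2−h2·(2M2+M3)/6=97/148
seg 3: a=-2, c=M3/2=-194/111, d=(M4−M3)/(6·1)=1063/888, b=Δ3−h3·(2M3+M4)/6=-725/296
seg 4: a=-5, c=M4/2=1637/888, d=(M5−M4)/(6·3)=-1637/7992, b=Δ4−h4·(2M4+M5)/6=-1045/444
t_q=4 → seg 1, τ=1; S=-2+-205/148·τ+91/296·τ²+5/74·τ³=-891/296

  seg 0: a=4 b=-683/296 c=0 d=91/2664
  seg 1: a=-2 b=-205/148 c=91/296 d=5/74
  seg 2: a=-3 b=97/148 c=211/296 d=-2185/7992
  seg 3: a=-2 b=-725/296 c=-194/111 d=1063/888
  seg 4: a=-5 b=-1045/444 c=1637/888 d=-1637/7992
S(4) = -891/296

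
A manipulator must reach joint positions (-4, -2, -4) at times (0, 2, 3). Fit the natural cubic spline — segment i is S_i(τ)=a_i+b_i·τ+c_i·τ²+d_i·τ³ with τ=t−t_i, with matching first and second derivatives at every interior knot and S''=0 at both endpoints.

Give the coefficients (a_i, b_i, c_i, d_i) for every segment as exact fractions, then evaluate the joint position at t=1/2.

Δ: Δ0=1, Δ1=-2
row 1: diag=6, rhs=-18; c'=1/6, d'=-3
back: M1=-3
M: M0=0, M1=-3, M2=0
seg 0: a=-4, c=M0/2=0, d=(M1−M0)/(6·2)=-1/4, b=Δ0−h0·(2M0+M1)/6=2
seg 1: a=-2, c=M1/2=-3/2, d=(M2−M1)/(6·1)=1/2, b=Δ1−h1·(2M1+M2)/6=-1
t_q=1/2 → seg 0, τ=1/2; S=-4+2·τ+0·τ²+-1/4·τ³=-97/32

  seg 0: a=-4 b=2 c=0 d=-1/4
  seg 1: a=-2 b=-1 c=-3/2 d=1/2
S(1/2) = -97/32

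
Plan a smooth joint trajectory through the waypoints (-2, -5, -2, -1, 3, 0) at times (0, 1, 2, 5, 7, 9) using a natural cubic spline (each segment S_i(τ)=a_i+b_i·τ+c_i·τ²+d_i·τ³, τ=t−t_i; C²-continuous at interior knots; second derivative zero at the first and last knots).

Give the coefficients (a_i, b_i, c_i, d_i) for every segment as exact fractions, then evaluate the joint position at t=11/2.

Δ: Δ0=-3, Δ1=3, Δ2=1/3, Δ3=2, Δ4=-3/2
row 1: diag=4, rhs=36; c'=1/4, d'=9
row 2: denom=8−1·1/4=31/4; d'=(-16−1·9)/(31/4)=-100/31
row 3: denom=10−3·12/31=274/31; d'=(10−3·-100/31)/(274/31)=305/137
row 4: denom=8−2·31/137=1034/137; d'=(-21−2·305/137)/(1034/137)=-317/94
back: M4=-317/94
back: M3=305/137−31/137·-317/94=281/94
back: M2=-100/31−12/31·281/94=-206/47
back: M1=9−1/4·-206/47=949/94
M: M0=0, M1=949/94, M2=-206/47, M3=281/94, M4=-317/94, M5=0
seg 0: a=-2, c=M0/2=0, d=(M1−M0)/(6·1)=949/564, b=Δ0−h0·(2M0+M1)/6=-2641/564
seg 1: a=-5, c=M1/2=949/188, d=(M2−M1)/(6·1)=-1361/564, b=Δ1−h1·(2M1+M2)/6=103/282
seg 2: a=-2, c=M2/2=-103/47, d=(M3−M2)/(6·3)=77/188, b=Δ2−h2·(2M2+M3)/6=1817/564
seg 3: a=-1, c=M3/2=281/188, d=(M4−M3)/(6·2)=-299/564, b=Δ3−h3·(2M3+M4)/6=319/282
seg 4: a=3, c=M4/2=-317/188, d=(M5−M4)/(6·2)=317/1128, b=Δ4−h4·(2M4+M5)/6=211/282
t_q=11/2 → seg 3, τ=1/2; S=-1+319/282·τ+281/188·τ²+-299/564·τ³=-191/1504

  seg 0: a=-2 b=-2641/564 c=0 d=949/564
  seg 1: a=-5 b=103/282 c=949/188 d=-1361/564
  seg 2: a=-2 b=1817/564 c=-103/47 d=77/188
  seg 3: a=-1 b=319/282 c=281/188 d=-299/564
  seg 4: a=3 b=211/282 c=-317/188 d=317/1128
S(11/2) = -191/1504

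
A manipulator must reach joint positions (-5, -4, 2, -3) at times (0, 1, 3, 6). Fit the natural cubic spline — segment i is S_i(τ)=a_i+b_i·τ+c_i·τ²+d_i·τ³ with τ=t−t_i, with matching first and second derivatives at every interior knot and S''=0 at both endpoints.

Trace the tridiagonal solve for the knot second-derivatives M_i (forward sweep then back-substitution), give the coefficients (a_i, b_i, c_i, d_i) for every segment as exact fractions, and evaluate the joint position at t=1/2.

  seg 0: a=-5 b=10/21 c=0 d=11/21
  seg 1: a=-4 b=43/21 c=11/7 d=-23/42
  seg 2: a=2 b=37/21 c=-12/7 d=4/21
S(1/2) = -263/56

Δ: Δ0=1, Δ1=3, Δ2=-5/3
row 1: diag=6, rhs=12; c'=1/3, d'=2
row 2: denom=10−2·1/3=28/3; d'=(-28−2·2)/(28/3)=-24/7
back: M2=-24/7
back: M1=2−1/3·-24/7=22/7
M: M0=0, M1=22/7, M2=-24/7, M3=0
seg 0: a=-5, c=M0/2=0, d=(M1−M0)/(6·1)=11/21, b=Δ0−h0·(2M0+M1)/6=10/21
seg 1: a=-4, c=M1/2=11/7, d=(M2−M1)/(6·2)=-23/42, b=Δ1−h1·(2M1+M2)/6=43/21
seg 2: a=2, c=M2/2=-12/7, d=(M3−M2)/(6·3)=4/21, b=Δ2−h2·(2M2+M3)/6=37/21
t_q=1/2 → seg 0, τ=1/2; S=-5+10/21·τ+0·τ²+11/21·τ³=-263/56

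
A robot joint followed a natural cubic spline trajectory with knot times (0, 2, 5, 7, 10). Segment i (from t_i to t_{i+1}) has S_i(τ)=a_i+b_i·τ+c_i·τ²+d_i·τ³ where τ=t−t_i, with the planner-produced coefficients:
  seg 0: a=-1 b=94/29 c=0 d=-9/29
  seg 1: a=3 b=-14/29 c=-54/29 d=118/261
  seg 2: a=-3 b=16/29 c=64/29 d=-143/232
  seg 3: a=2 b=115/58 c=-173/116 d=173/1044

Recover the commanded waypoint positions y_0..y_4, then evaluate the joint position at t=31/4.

y_0=-1 y_1=3 y_2=-3 y_3=2 y_4=-1
S(31/4) = 20179/7424

y_0 = S_0(0) = a_0 = -1
y_1 = S_1(0) = a_1 = 3
y_2 = S_2(0) = a_2 = -3
y_3 = S_3(0) = a_3 = 2
y_4 = S_3(3) = -1
t_q=31/4 is in segment 3 (τ=3/4); S_3(τ)=20179/7424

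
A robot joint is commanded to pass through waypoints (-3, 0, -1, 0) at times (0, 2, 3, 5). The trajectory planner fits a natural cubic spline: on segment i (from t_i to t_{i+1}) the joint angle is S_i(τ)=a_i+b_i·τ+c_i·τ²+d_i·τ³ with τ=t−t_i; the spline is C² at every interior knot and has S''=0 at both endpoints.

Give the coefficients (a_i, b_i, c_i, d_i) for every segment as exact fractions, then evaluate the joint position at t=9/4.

Δ: Δ0=3/2, Δ1=-1, Δ2=1/2
row 1: diag=6, rhs=-15; c'=1/6, d'=-5/2
row 2: denom=6−1·1/6=35/6; d'=(9−1·-5/2)/(35/6)=69/35
back: M2=69/35
back: M1=-5/2−1/6·69/35=-99/35
M: M0=0, M1=-99/35, M2=69/35, M3=0
seg 0: a=-3, c=M0/2=0, d=(M1−M0)/(6·2)=-33/140, b=Δ0−h0·(2M0+M1)/6=171/70
seg 1: a=0, c=M1/2=-99/70, d=(M2−M1)/(6·1)=4/5, b=Δ1−h1·(2M1+M2)/6=-27/70
seg 2: a=-1, c=M2/2=69/70, d=(M3−M2)/(6·2)=-23/140, b=Δ2−h2·(2M2+M3)/6=-57/70
t_q=9/4 → seg 1, τ=1/4; S=0+-27/70·τ+-99/70·τ²+4/5·τ³=-193/1120

  seg 0: a=-3 b=171/70 c=0 d=-33/140
  seg 1: a=0 b=-27/70 c=-99/70 d=4/5
  seg 2: a=-1 b=-57/70 c=69/70 d=-23/140
S(9/4) = -193/1120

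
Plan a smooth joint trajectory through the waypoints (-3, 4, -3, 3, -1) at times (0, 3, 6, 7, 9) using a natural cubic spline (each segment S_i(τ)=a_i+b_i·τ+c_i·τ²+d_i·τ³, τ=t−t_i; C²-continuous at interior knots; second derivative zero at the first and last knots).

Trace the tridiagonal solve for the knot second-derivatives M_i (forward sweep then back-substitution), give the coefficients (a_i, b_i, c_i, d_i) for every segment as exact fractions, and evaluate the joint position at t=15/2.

  seg 0: a=-3 b=79/17 c=0 d=-118/459
  seg 1: a=4 b=-39/17 c=-118/51 d=352/459
  seg 2: a=-3 b=77/17 c=78/17 d=-53/17
  seg 3: a=3 b=74/17 c=-81/17 d=27/34
S(15/2) = 1111/272

Δ: Δ0=7/3, Δ1=-7/3, Δ2=6, Δ3=-2
row 1: diag=12, rhs=-28; c'=1/4, d'=-7/3
row 2: denom=8−3·1/4=29/4; d'=(50−3·-7/3)/(29/4)=228/29
row 3: denom=6−1·4/29=170/29; d'=(-48−1·228/29)/(170/29)=-162/17
back: M3=-162/17
back: M2=228/29−4/29·-162/17=156/17
back: M1=-7/3−1/4·156/17=-236/51
M: M0=0, M1=-236/51, M2=156/17, M3=-162/17, M4=0
seg 0: a=-3, c=M0/2=0, d=(M1−M0)/(6·3)=-118/459, b=Δ0−h0·(2M0+M1)/6=79/17
seg 1: a=4, c=M1/2=-118/51, d=(M2−M1)/(6·3)=352/459, b=Δ1−h1·(2M1+M2)/6=-39/17
seg 2: a=-3, c=M2/2=78/17, d=(M3−M2)/(6·1)=-53/17, b=Δ2−h2·(2M2+M3)/6=77/17
seg 3: a=3, c=M3/2=-81/17, d=(M4−M3)/(6·2)=27/34, b=Δ3−h3·(2M3+M4)/6=74/17
t_q=15/2 → seg 3, τ=1/2; S=3+74/17·τ+-81/17·τ²+27/34·τ³=1111/272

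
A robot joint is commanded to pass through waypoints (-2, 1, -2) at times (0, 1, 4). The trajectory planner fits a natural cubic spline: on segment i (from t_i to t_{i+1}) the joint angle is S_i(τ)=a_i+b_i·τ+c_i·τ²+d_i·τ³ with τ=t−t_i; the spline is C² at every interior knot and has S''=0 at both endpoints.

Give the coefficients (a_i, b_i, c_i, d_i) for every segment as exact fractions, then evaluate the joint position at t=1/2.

Δ: Δ0=3, Δ1=-1
row 1: diag=8, rhs=-24; c'=3/8, d'=-3
back: M1=-3
M: M0=0, M1=-3, M2=0
seg 0: a=-2, c=M0/2=0, d=(M1−M0)/(6·1)=-1/2, b=Δ0−h0·(2M0+M1)/6=7/2
seg 1: a=1, c=M1/2=-3/2, d=(M2−M1)/(6·3)=1/6, b=Δ1−h1·(2M1+M2)/6=2
t_q=1/2 → seg 0, τ=1/2; S=-2+7/2·τ+0·τ²+-1/2·τ³=-5/16

  seg 0: a=-2 b=7/2 c=0 d=-1/2
  seg 1: a=1 b=2 c=-3/2 d=1/6
S(1/2) = -5/16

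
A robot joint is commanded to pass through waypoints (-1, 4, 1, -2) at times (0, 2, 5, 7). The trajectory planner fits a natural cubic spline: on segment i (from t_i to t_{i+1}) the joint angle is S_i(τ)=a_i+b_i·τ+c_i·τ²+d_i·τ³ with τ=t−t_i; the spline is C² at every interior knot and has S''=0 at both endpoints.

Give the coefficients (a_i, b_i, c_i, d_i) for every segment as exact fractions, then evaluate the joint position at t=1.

  seg 0: a=-1 b=589/182 c=0 d=-67/364
  seg 1: a=4 b=187/182 c=-201/182 d=1/7
  seg 2: a=1 b=-317/182 c=33/182 d=-11/364
S(1) = 747/364

Δ: Δ0=5/2, Δ1=-1, Δ2=-3/2
row 1: diag=10, rhs=-21; c'=3/10, d'=-21/10
row 2: denom=10−3·3/10=91/10; d'=(-3−3·-21/10)/(91/10)=33/91
back: M2=33/91
back: M1=-21/10−3/10·33/91=-201/91
M: M0=0, M1=-201/91, M2=33/91, M3=0
seg 0: a=-1, c=M0/2=0, d=(M1−M0)/(6·2)=-67/364, b=Δ0−h0·(2M0+M1)/6=589/182
seg 1: a=4, c=M1/2=-201/182, d=(M2−M1)/(6·3)=1/7, b=Δ1−h1·(2M1+M2)/6=187/182
seg 2: a=1, c=M2/2=33/182, d=(M3−M2)/(6·2)=-11/364, b=Δ2−h2·(2M2+M3)/6=-317/182
t_q=1 → seg 0, τ=1; S=-1+589/182·τ+0·τ²+-67/364·τ³=747/364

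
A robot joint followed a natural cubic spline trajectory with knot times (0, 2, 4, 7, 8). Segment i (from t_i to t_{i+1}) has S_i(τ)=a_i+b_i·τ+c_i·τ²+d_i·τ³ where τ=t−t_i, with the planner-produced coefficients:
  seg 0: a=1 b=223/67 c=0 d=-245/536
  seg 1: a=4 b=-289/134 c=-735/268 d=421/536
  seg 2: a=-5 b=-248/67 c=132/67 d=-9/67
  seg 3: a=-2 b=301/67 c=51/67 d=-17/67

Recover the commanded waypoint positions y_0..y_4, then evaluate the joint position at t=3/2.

y_0=1 y_1=4 y_2=-5 y_3=-2 y_4=3
S(3/2) = 19081/4288

y_0 = S_0(0) = a_0 = 1
y_1 = S_1(0) = a_1 = 4
y_2 = S_2(0) = a_2 = -5
y_3 = S_3(0) = a_3 = -2
y_4 = S_3(1) = 3
t_q=3/2 is in segment 0 (τ=3/2); S_0(τ)=19081/4288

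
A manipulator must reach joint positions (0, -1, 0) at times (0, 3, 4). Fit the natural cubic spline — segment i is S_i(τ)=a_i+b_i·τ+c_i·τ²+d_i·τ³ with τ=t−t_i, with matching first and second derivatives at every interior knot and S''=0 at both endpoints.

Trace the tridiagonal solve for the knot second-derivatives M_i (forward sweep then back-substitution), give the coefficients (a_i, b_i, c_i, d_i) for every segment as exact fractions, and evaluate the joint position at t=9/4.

Δ: Δ0=-1/3, Δ1=1
row 1: diag=8, rhs=8; c'=1/8, d'=1
back: M1=1
M: M0=0, M1=1, M2=0
seg 0: a=0, c=M0/2=0, d=(M1−M0)/(6·3)=1/18, b=Δ0−h0·(2M0+M1)/6=-5/6
seg 1: a=-1, c=M1/2=1/2, d=(M2−M1)/(6·1)=-1/6, b=Δ1−h1·(2M1+M2)/6=2/3
t_q=9/4 → seg 0, τ=9/4; S=0+-5/6·τ+0·τ²+1/18·τ³=-159/128

  seg 0: a=0 b=-5/6 c=0 d=1/18
  seg 1: a=-1 b=2/3 c=1/2 d=-1/6
S(9/4) = -159/128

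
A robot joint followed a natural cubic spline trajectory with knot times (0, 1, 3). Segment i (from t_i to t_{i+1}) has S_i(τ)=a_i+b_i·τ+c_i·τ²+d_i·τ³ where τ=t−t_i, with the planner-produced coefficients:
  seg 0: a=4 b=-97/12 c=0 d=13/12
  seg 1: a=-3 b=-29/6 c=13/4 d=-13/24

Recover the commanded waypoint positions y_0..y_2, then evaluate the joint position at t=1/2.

y_0 = S_0(0) = a_0 = 4
y_1 = S_1(0) = a_1 = -3
y_2 = S_1(2) = -4
t_q=1/2 is in segment 0 (τ=1/2); S_0(τ)=3/32

y_0=4 y_1=-3 y_2=-4
S(1/2) = 3/32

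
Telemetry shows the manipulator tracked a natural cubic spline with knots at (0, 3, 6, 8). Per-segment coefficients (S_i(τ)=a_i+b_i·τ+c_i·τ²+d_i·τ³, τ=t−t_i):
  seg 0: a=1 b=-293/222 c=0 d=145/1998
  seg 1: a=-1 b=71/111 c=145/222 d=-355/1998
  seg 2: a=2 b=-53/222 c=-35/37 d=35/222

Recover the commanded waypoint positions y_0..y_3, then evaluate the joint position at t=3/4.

y_0=1 y_1=-1 y_2=2 y_3=-1
S(3/4) = 193/4736

y_0 = S_0(0) = a_0 = 1
y_1 = S_1(0) = a_1 = -1
y_2 = S_2(0) = a_2 = 2
y_3 = S_2(2) = -1
t_q=3/4 is in segment 0 (τ=3/4); S_0(τ)=193/4736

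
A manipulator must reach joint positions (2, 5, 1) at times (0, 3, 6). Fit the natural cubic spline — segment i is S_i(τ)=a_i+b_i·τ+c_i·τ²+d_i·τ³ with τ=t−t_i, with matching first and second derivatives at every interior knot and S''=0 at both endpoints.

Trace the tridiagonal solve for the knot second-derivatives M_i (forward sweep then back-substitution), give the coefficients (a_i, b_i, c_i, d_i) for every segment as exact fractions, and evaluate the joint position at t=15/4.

  seg 0: a=2 b=19/12 c=0 d=-7/108
  seg 1: a=5 b=-1/6 c=-7/12 d=7/108
S(15/4) = 1171/256

Δ: Δ0=1, Δ1=-4/3
row 1: diag=12, rhs=-14; c'=1/4, d'=-7/6
back: M1=-7/6
M: M0=0, M1=-7/6, M2=0
seg 0: a=2, c=M0/2=0, d=(M1−M0)/(6·3)=-7/108, b=Δ0−h0·(2M0+M1)/6=19/12
seg 1: a=5, c=M1/2=-7/12, d=(M2−M1)/(6·3)=7/108, b=Δ1−h1·(2M1+M2)/6=-1/6
t_q=15/4 → seg 1, τ=3/4; S=5+-1/6·τ+-7/12·τ²+7/108·τ³=1171/256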